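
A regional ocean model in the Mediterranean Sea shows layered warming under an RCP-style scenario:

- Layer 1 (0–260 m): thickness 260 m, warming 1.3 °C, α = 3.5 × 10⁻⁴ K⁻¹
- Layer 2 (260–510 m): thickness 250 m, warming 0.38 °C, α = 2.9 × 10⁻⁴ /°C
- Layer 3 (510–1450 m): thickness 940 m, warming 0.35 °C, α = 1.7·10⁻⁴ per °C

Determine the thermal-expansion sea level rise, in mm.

260 × 1.3 × 3.5×10⁻⁴ = 0.11830 m
260–510 m: 2.9×10⁻⁴ × 250 × 0.38 = 0.02755 m
0.35 × 940 × 1.7×10⁻⁴ = 0.05593 m
Δh = 0.11830 + 0.02755 + 0.05593 = 0.20178 m

Δh = 200 mm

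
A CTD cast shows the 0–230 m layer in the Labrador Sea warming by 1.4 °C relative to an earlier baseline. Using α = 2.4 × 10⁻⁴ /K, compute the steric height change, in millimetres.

Δh = αΔT·H = 2.4×10⁻⁴ × 1.4 × 230 = 0.07728 m

about 77 mm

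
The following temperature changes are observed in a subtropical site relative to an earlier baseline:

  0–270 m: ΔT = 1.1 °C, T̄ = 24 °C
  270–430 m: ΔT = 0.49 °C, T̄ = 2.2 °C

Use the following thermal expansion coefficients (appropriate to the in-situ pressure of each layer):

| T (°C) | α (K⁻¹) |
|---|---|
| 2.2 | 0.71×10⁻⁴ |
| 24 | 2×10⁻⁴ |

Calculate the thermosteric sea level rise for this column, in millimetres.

Layer 1 at 24 °C → α = 2×10⁻⁴ K⁻¹
Layer 2 at 2.2 °C → α = 0.71×10⁻⁴ K⁻¹
1.1 × 270 × 2×10⁻⁴ = 0.05940 m
Layer 2: 160 × 0.71×10⁻⁴ × 0.49 = 0.0055664 m
Δh = 0.05940 + 0.0055664 = 0.0649664 m

65.0 mm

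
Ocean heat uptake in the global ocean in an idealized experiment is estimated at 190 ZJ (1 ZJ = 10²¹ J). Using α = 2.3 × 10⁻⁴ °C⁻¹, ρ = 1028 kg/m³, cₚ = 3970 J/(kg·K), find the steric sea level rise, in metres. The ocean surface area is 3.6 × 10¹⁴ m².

Δh ≈ 0.0297 m

Per unit area: Q = 190×10²¹ / (3.6×10¹⁴) ≈ 5.278×10⁸ J/m²
Δh = αQ/(ρcₚ) = 2.3×10⁻⁴ × 5.278×10⁸ / (1028 × 3970) ≈ 0.029745 m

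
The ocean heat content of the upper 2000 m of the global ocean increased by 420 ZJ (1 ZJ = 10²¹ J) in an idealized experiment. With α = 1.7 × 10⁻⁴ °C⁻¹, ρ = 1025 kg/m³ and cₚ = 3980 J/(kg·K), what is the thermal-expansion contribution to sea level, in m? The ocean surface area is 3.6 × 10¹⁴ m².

Δh ≈ 0.0486 m

Per unit area: Q = 420×10²¹ / (3.6×10¹⁴) ≈ 1.167×10⁹ J/m²
Δh = αQ/(ρcₚ) = 1.7×10⁻⁴ × 1.167×10⁹ / (1025 × 3980) ≈ 0.048631 m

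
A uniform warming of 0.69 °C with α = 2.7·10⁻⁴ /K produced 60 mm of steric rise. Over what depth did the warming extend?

H = Δh/(αΔT) = 0.06 / (2.7×10⁻⁴ × 0.69) ≈ 322.1 m

322 m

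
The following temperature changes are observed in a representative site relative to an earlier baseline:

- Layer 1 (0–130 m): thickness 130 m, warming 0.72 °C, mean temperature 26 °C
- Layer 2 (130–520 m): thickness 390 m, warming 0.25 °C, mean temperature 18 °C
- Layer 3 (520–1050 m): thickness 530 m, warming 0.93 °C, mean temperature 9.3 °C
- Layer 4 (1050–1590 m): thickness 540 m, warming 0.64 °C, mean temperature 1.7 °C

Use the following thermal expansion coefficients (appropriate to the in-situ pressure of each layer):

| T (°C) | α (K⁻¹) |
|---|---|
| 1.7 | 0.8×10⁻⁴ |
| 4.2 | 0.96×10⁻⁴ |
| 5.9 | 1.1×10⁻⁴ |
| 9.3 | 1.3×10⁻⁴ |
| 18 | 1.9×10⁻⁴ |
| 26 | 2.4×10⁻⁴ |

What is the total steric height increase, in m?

Δh ≈ 0.13 m

Layer 1 at 26 °C → α = 2.4×10⁻⁴ K⁻¹
Layer 2 at 18 °C → α = 1.9×10⁻⁴ K⁻¹
Layer 3 at 9.3 °C → α = 1.3×10⁻⁴ K⁻¹
Layer 4 at 1.7 °C → α = 0.8×10⁻⁴ K⁻¹
0–130 m: 0.72 × 130 × 2.4×10⁻⁴ = 0.022464 m
130–520 m: 390 × 1.9×10⁻⁴ × 0.25 = 0.018525 m
0.93 × 1.3×10⁻⁴ × 530 = 0.064077 m
1050–1590 m: 0.64 × 540 × 0.8×10⁻⁴ = 0.027648 m
Δh = 0.022464 + 0.018525 + 0.064077 + 0.027648 = 0.132714 m ≈ 0.13 m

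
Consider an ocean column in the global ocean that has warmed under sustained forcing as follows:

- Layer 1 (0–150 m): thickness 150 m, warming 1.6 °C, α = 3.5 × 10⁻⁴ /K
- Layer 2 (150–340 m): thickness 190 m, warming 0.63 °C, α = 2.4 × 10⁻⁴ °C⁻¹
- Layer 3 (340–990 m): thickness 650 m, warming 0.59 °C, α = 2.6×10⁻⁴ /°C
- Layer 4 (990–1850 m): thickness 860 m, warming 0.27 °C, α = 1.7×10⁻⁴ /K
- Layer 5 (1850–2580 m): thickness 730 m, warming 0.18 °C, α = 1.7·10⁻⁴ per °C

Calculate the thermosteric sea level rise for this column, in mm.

270 mm of thermosteric rise

Layer 1: 1.6 × 3.5×10⁻⁴ × 150 = 0.08400 m
190 × 2.4×10⁻⁴ × 0.63 = 0.028728 m
2.6×10⁻⁴ × 650 × 0.59 = 0.09971 m
Layer 4: 0.27 × 860 × 1.7×10⁻⁴ = 0.039474 m
Layer 5: 0.18 × 730 × 1.7×10⁻⁴ = 0.022338 m
Δh = 0.08400 + 0.028728 + 0.09971 + 0.039474 + 0.022338 = 0.27425 m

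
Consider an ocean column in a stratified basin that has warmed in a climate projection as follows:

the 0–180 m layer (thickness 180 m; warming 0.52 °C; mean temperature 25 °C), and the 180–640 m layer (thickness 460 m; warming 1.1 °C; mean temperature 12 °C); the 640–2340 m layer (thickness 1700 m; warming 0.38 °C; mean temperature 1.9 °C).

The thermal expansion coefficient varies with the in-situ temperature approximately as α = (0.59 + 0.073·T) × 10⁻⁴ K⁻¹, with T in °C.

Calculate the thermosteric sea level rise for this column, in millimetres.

Layer 1: α = (0.59 + 0.073×25)×10⁻⁴ = 2.415×10⁻⁴ K⁻¹
Layer 2: α = (0.59 + 0.073×12)×10⁻⁴ = 1.466×10⁻⁴ K⁻¹
Layer 3: α = (0.59 + 0.073×1.9)×10⁻⁴ = 0.7287×10⁻⁴ K⁻¹
0–180 m: 180 × 2.415×10⁻⁴ × 0.52 = 0.0226044 m
180–640 m: 460 × 1.1 × 1.466×10⁻⁴ = 0.0741796 m
Layer 3: 1700 × 0.7287×10⁻⁴ × 0.38 = 0.04707402 m
Δh = 0.0226044 + 0.0741796 + 0.04707402 = 0.14385802 m

140 mm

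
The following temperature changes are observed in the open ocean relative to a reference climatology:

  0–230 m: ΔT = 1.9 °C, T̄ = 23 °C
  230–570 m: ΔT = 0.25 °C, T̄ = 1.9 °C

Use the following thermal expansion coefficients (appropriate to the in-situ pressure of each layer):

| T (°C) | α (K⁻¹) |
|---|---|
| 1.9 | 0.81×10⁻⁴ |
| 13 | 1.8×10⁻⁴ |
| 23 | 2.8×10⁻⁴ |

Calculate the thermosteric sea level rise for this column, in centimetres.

Layer 1 at 23 °C → α = 2.8×10⁻⁴ K⁻¹
Layer 2 at 1.9 °C → α = 0.81×10⁻⁴ K⁻¹
Layer 1: 230 × 1.9 × 2.8×10⁻⁴ = 0.12236 m
340 × 0.81×10⁻⁴ × 0.25 = 0.006885 m
Δh = 0.12236 + 0.006885 = 0.129245 m

Δh = 12.9 cm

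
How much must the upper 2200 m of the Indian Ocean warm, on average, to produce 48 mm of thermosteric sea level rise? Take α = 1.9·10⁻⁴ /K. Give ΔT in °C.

about 0.115 °C

ΔT = Δh/(αH) = 0.048 / (1.9×10⁻⁴ × 2200) ≈ 0.1148 °C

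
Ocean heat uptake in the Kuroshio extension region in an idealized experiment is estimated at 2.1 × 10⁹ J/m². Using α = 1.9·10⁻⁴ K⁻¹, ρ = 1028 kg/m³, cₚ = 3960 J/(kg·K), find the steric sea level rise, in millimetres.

Δh = αQ/(ρcₚ) = 1.9×10⁻⁴ × 2.1×10⁹ / (1028 × 3960) ≈ 0.098013 m

about 98.0 mm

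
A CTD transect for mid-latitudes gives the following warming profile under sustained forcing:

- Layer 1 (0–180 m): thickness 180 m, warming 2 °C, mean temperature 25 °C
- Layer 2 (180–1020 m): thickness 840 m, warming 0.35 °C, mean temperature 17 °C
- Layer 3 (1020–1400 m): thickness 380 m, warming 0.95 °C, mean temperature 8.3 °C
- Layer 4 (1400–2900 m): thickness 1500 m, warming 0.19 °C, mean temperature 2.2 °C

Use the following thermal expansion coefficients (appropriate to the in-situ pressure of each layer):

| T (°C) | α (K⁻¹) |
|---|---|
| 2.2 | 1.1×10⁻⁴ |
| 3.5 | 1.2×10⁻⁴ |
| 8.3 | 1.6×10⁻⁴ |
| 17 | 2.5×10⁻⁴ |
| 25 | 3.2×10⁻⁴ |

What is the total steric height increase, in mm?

Layer 1 at 25 °C → α = 3.2×10⁻⁴ K⁻¹
Layer 2 at 17 °C → α = 2.5×10⁻⁴ K⁻¹
Layer 3 at 8.3 °C → α = 1.6×10⁻⁴ K⁻¹
Layer 4 at 2.2 °C → α = 1.1×10⁻⁴ K⁻¹
0–180 m: 180 × 2 × 3.2×10⁻⁴ = 0.11520 m
Layer 2: 840 × 2.5×10⁻⁴ × 0.35 = 0.07350 m
1020–1400 m: 1.6×10⁻⁴ × 0.95 × 380 = 0.05776 m
0.19 × 1500 × 1.1×10⁻⁴ = 0.03135 m
Δh = 0.11520 + 0.07350 + 0.05776 + 0.03135 = 0.27781 m ≈ 280 mm

280 mm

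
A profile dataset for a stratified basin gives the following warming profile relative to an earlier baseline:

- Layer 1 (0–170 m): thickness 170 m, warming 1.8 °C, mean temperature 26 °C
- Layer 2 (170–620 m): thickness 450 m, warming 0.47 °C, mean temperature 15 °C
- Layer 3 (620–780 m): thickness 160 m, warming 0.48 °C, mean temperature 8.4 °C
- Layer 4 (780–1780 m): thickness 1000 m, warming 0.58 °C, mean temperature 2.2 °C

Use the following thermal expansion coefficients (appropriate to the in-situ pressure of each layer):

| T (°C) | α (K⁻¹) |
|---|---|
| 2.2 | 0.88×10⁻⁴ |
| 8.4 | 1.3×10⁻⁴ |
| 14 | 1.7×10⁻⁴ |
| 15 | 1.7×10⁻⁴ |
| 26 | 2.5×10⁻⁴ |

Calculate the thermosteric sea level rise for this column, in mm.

Layer 1 at 26 °C → α = 2.5×10⁻⁴ K⁻¹
Layer 2 at 15 °C → α = 1.7×10⁻⁴ K⁻¹
Layer 3 at 8.4 °C → α = 1.3×10⁻⁴ K⁻¹
Layer 4 at 2.2 °C → α = 0.88×10⁻⁴ K⁻¹
0–170 m: 170 × 2.5×10⁻⁴ × 1.8 = 0.07650 m
1.7×10⁻⁴ × 450 × 0.47 = 0.035955 m
Layer 3: 160 × 1.3×10⁻⁴ × 0.48 = 0.009984 m
780–1780 m: 0.88×10⁻⁴ × 0.58 × 1000 = 0.05104 m
Δh = 0.07650 + 0.035955 + 0.009984 + 0.05104 = 0.173479 m

173 mm of thermosteric rise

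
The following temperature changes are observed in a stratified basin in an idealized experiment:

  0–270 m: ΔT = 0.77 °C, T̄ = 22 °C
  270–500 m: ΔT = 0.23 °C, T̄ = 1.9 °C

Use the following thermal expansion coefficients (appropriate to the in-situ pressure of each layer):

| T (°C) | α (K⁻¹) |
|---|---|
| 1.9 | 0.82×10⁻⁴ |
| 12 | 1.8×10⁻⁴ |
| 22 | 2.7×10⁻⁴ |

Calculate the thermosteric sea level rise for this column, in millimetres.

Δh ≈ 60.5 mm

Layer 1 at 22 °C → α = 2.7×10⁻⁴ K⁻¹
Layer 2 at 1.9 °C → α = 0.82×10⁻⁴ K⁻¹
Layer 1: 2.7×10⁻⁴ × 270 × 0.77 = 0.056133 m
Layer 2: 0.82×10⁻⁴ × 0.23 × 230 = 0.0043378 m
Δh = 0.056133 + 0.0043378 = 0.0604708 m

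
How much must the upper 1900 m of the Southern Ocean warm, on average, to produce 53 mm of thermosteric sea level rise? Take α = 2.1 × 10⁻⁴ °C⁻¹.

ΔT ≈ 0.13 °C

ΔT = Δh/(αH) = 0.053 / (2.1×10⁻⁴ × 1900) ≈ 0.1328 °C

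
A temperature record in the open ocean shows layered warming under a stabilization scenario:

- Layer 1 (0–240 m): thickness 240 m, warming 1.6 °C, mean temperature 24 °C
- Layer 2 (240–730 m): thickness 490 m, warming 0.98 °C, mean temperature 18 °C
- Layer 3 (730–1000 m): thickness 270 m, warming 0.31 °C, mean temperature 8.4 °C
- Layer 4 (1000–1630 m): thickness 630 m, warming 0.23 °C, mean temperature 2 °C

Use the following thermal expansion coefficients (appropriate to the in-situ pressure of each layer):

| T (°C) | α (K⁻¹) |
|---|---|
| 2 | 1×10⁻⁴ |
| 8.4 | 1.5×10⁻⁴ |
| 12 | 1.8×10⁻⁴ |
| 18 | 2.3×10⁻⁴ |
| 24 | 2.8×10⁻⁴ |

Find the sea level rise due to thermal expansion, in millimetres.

245 mm

Layer 1 at 24 °C → α = 2.8×10⁻⁴ K⁻¹
Layer 2 at 18 °C → α = 2.3×10⁻⁴ K⁻¹
Layer 3 at 8.4 °C → α = 1.5×10⁻⁴ K⁻¹
Layer 4 at 2 °C → α = 1×10⁻⁴ K⁻¹
Layer 1: 1.6 × 2.8×10⁻⁴ × 240 = 0.10752 m
Layer 2: 490 × 0.98 × 2.3×10⁻⁴ = 0.110446 m
Layer 3: 1.5×10⁻⁴ × 0.31 × 270 = 0.012555 m
1×10⁻⁴ × 630 × 0.23 = 0.01449 m
Δh = 0.10752 + 0.110446 + 0.012555 + 0.01449 = 0.245011 m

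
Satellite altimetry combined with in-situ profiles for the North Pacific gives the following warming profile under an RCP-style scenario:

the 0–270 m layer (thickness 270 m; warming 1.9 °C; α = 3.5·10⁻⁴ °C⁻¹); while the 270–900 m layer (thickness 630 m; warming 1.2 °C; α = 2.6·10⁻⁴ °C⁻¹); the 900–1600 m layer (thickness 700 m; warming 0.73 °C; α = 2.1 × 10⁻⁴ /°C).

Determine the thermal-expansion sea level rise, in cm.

48 cm of thermosteric rise

3.5×10⁻⁴ × 1.9 × 270 = 0.17955 m
Layer 2: 630 × 1.2 × 2.6×10⁻⁴ = 0.19656 m
Layer 3: 700 × 2.1×10⁻⁴ × 0.73 = 0.10731 m
Δh = 0.17955 + 0.19656 + 0.10731 = 0.48342 m ≈ 48 cm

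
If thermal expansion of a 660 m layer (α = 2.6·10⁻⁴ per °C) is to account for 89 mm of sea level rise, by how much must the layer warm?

ΔT = Δh/(αH) = 0.089 / (2.6×10⁻⁴ × 660) ≈ 0.5186 °C

about 0.519 °C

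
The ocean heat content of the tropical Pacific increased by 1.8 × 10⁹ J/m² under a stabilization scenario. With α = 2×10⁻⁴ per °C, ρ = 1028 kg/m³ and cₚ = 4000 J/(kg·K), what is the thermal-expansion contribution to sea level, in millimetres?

Δh ≈ 87.5 mm

Δh = αQ/(ρcₚ) = 2×10⁻⁴ × 1.8×10⁹ / (1028 × 4000) ≈ 0.087549 m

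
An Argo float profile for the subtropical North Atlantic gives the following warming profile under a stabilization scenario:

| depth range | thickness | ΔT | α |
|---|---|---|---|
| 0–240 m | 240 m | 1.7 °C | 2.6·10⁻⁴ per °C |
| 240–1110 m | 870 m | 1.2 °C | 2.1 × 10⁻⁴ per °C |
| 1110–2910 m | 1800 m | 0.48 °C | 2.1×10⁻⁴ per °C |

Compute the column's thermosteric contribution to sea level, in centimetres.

Layer 1: 240 × 2.6×10⁻⁴ × 1.7 = 0.10608 m
870 × 2.1×10⁻⁴ × 1.2 = 0.21924 m
2.1×10⁻⁴ × 0.48 × 1800 = 0.18144 m
Δh = 0.10608 + 0.21924 + 0.18144 = 0.50676 m ≈ 51 cm

Δh ≈ 51 cm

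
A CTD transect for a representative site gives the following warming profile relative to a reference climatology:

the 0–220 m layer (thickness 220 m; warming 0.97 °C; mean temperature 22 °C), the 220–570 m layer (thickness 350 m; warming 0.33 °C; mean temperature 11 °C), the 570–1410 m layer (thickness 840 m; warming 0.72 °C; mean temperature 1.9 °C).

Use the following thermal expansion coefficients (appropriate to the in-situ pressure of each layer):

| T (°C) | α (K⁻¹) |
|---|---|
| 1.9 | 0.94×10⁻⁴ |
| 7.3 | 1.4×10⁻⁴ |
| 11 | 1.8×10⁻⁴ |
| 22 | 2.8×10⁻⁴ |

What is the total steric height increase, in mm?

Δh = 137 mm

Layer 1 at 22 °C → α = 2.8×10⁻⁴ K⁻¹
Layer 2 at 11 °C → α = 1.8×10⁻⁴ K⁻¹
Layer 3 at 1.9 °C → α = 0.94×10⁻⁴ K⁻¹
0–220 m: 0.97 × 2.8×10⁻⁴ × 220 = 0.059752 m
350 × 1.8×10⁻⁴ × 0.33 = 0.02079 m
Layer 3: 0.94×10⁻⁴ × 0.72 × 840 = 0.0568512 m
Δh = 0.059752 + 0.02079 + 0.0568512 = 0.1373932 m ≈ 137 mm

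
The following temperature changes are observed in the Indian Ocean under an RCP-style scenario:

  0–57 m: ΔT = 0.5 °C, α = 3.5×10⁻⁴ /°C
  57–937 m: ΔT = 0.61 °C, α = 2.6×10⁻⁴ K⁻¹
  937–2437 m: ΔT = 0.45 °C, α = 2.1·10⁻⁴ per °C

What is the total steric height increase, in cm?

about 29.1 cm

Layer 1: 3.5×10⁻⁴ × 0.5 × 57 = 0.009975 m
Layer 2: 2.6×10⁻⁴ × 880 × 0.61 = 0.139568 m
937–2437 m: 2.1×10⁻⁴ × 0.45 × 1500 = 0.14175 m
Δh = 0.009975 + 0.139568 + 0.14175 = 0.291293 m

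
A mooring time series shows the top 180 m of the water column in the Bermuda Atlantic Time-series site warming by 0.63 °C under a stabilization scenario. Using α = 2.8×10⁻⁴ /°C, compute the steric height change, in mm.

Δh = αΔT·H = 2.8×10⁻⁴ × 0.63 × 180 = 0.031752 m

about 31.8 mm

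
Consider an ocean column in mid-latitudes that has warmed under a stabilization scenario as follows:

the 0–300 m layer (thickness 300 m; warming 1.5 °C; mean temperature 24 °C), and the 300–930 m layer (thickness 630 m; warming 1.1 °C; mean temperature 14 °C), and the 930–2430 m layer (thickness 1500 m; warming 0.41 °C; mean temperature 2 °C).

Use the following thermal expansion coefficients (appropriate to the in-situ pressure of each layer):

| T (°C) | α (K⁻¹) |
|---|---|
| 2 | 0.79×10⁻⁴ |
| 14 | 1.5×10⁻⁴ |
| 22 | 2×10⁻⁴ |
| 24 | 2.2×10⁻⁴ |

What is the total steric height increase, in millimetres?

Layer 1 at 24 °C → α = 2.2×10⁻⁴ K⁻¹
Layer 2 at 14 °C → α = 1.5×10⁻⁴ K⁻¹
Layer 3 at 2 °C → α = 0.79×10⁻⁴ K⁻¹
0–300 m: 300 × 2.2×10⁻⁴ × 1.5 = 0.09900 m
630 × 1.1 × 1.5×10⁻⁴ = 0.10395 m
930–2430 m: 1500 × 0.79×10⁻⁴ × 0.41 = 0.048585 m
Δh = 0.09900 + 0.10395 + 0.048585 = 0.251535 m ≈ 252 mm

about 252 mm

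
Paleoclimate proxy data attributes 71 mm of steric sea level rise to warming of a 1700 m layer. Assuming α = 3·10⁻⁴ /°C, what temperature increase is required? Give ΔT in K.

ΔT = Δh/(αH) = 0.071 / (3×10⁻⁴ × 1700) ≈ 0.1392 K

0.139 K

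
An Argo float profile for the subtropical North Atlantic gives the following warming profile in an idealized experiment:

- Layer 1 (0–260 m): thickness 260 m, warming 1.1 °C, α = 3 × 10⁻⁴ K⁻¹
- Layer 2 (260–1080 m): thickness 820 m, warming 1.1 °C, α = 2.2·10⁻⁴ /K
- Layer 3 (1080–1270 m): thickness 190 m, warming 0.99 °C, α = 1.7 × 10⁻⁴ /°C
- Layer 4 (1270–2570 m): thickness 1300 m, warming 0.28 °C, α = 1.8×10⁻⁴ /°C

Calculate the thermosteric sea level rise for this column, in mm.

Layer 1: 3×10⁻⁴ × 1.1 × 260 = 0.08580 m
1.1 × 820 × 2.2×10⁻⁴ = 0.19844 m
Layer 3: 0.99 × 190 × 1.7×10⁻⁴ = 0.031977 m
1270–2570 m: 0.28 × 1300 × 1.8×10⁻⁴ = 0.06552 m
Δh = 0.08580 + 0.19844 + 0.031977 + 0.06552 = 0.381737 m

382 mm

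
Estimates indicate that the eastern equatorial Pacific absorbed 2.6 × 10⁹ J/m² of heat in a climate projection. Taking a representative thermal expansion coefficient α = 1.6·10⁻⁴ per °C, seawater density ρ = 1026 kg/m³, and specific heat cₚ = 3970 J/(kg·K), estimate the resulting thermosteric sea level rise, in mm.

Δh ≈ 102 mm

Δh = αQ/(ρcₚ) = 1.6×10⁻⁴ × 2.6×10⁹ / (1026 × 3970) ≈ 0.10213 m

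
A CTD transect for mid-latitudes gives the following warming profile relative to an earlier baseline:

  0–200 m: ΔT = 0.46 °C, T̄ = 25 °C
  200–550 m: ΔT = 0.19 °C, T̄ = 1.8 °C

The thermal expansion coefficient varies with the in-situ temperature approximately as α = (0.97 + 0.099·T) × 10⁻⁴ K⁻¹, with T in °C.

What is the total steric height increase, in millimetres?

39 mm of thermosteric rise

Layer 1: α = (0.97 + 0.099×25)×10⁻⁴ = 3.445×10⁻⁴ K⁻¹
Layer 2: α = (0.97 + 0.099×1.8)×10⁻⁴ = 1.1482×10⁻⁴ K⁻¹
0.46 × 3.445×10⁻⁴ × 200 = 0.031694 m
200–550 m: 1.1482×10⁻⁴ × 350 × 0.19 = 0.00763553 m
Δh = 0.031694 + 0.00763553 = 0.03932953 m ≈ 39 mm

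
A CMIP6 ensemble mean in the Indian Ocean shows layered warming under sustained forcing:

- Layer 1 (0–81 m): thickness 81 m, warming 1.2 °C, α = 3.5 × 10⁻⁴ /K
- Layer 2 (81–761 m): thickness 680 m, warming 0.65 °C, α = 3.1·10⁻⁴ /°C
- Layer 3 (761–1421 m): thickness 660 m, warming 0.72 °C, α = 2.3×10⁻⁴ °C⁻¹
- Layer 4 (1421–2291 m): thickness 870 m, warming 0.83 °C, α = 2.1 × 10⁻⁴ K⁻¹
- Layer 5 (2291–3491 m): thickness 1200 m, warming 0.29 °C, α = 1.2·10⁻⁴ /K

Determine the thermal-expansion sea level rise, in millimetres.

Layer 1: 1.2 × 81 × 3.5×10⁻⁴ = 0.03402 m
81–761 m: 680 × 3.1×10⁻⁴ × 0.65 = 0.13702 m
761–1421 m: 660 × 2.3×10⁻⁴ × 0.72 = 0.109296 m
Layer 4: 2.1×10⁻⁴ × 0.83 × 870 = 0.151641 m
2291–3491 m: 1.2×10⁻⁴ × 0.29 × 1200 = 0.04176 m
Δh = 0.03402 + 0.13702 + 0.109296 + 0.151641 + 0.04176 = 0.473737 m ≈ 474 mm

Δh = 474 mm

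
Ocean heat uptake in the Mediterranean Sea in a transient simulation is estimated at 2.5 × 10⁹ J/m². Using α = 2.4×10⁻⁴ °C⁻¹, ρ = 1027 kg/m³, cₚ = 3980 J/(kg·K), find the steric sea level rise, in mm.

Δh = 147 mm

Δh = αQ/(ρcₚ) = 2.4×10⁻⁴ × 2.5×10⁹ / (1027 × 3980) ≈ 0.14679 m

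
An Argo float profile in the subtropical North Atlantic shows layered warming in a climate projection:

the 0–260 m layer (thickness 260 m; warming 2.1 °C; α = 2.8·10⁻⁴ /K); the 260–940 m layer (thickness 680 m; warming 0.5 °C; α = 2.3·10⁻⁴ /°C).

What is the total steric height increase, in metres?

2.8×10⁻⁴ × 260 × 2.1 = 0.15288 m
Layer 2: 680 × 0.5 × 2.3×10⁻⁴ = 0.07820 m
Δh = 0.15288 + 0.07820 = 0.23108 m

about 0.231 m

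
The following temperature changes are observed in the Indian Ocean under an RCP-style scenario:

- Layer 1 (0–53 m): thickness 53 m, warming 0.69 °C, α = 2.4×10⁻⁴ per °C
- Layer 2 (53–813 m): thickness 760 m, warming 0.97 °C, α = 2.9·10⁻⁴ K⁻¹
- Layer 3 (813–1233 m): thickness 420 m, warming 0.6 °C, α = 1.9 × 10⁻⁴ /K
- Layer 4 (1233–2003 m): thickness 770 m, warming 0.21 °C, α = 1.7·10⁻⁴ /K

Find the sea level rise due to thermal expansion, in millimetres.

Layer 1: 0.69 × 2.4×10⁻⁴ × 53 = 0.0087768 m
0.97 × 2.9×10⁻⁴ × 760 = 0.213788 m
0.6 × 420 × 1.9×10⁻⁴ = 0.04788 m
1233–2003 m: 1.7×10⁻⁴ × 0.21 × 770 = 0.027489 m
Δh = 0.0087768 + 0.213788 + 0.04788 + 0.027489 = 0.2979338 m

about 298 mm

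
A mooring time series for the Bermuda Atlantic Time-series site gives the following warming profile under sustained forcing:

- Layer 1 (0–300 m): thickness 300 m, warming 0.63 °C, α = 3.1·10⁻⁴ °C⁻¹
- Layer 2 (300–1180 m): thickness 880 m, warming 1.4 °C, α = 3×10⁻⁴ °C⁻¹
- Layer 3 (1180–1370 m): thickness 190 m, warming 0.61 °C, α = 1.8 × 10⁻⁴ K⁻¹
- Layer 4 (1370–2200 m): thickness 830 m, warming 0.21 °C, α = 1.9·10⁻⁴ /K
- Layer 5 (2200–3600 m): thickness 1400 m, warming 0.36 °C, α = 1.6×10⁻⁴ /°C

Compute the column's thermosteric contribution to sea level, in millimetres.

Δh = 563 mm

0.63 × 3.1×10⁻⁴ × 300 = 0.05859 m
Layer 2: 3×10⁻⁴ × 1.4 × 880 = 0.36960 m
1180–1370 m: 190 × 1.8×10⁻⁴ × 0.61 = 0.020862 m
1370–2200 m: 1.9×10⁻⁴ × 0.21 × 830 = 0.033117 m
Layer 5: 1.6×10⁻⁴ × 0.36 × 1400 = 0.08064 m
Δh = 0.05859 + 0.36960 + 0.020862 + 0.033117 + 0.08064 = 0.562809 m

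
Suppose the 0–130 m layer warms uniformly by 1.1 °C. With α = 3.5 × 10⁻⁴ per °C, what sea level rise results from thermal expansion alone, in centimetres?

Δh = αΔT·H = 3.5×10⁻⁴ × 1.1 × 130 = 0.05005 m

5.01 cm of thermosteric rise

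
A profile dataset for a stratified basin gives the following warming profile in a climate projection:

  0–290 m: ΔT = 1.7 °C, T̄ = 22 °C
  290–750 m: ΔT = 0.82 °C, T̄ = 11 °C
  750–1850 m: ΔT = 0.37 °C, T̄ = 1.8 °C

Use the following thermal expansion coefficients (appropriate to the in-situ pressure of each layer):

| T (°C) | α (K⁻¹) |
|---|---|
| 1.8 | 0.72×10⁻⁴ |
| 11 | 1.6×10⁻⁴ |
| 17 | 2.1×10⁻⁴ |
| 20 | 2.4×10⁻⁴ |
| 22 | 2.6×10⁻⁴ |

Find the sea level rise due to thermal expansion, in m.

Layer 1 at 22 °C → α = 2.6×10⁻⁴ K⁻¹
Layer 2 at 11 °C → α = 1.6×10⁻⁴ K⁻¹
Layer 3 at 1.8 °C → α = 0.72×10⁻⁴ K⁻¹
290 × 1.7 × 2.6×10⁻⁴ = 0.12818 m
0.82 × 1.6×10⁻⁴ × 460 = 0.060352 m
750–1850 m: 0.37 × 1100 × 0.72×10⁻⁴ = 0.029304 m
Δh = 0.12818 + 0.060352 + 0.029304 = 0.217836 m

0.22 m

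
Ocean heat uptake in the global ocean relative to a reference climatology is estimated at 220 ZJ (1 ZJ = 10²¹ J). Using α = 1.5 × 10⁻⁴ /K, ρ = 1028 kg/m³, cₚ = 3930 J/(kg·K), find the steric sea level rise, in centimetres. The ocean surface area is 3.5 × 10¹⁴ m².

Δh ≈ 2.33 cm

Per unit area: Q = 220×10²¹ / (3.5×10¹⁴) ≈ 6.286×10⁸ J/m²
Δh = αQ/(ρcₚ) = 1.5×10⁻⁴ × 6.286×10⁸ / (1028 × 3930) ≈ 0.023339 m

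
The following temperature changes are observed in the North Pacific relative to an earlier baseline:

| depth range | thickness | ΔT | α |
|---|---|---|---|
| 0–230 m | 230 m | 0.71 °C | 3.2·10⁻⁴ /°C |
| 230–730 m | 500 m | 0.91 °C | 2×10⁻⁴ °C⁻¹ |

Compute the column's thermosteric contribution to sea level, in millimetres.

230 × 0.71 × 3.2×10⁻⁴ = 0.052256 m
0.91 × 2×10⁻⁴ × 500 = 0.09100 m
Δh = 0.052256 + 0.09100 = 0.143256 m

Δh ≈ 143 mm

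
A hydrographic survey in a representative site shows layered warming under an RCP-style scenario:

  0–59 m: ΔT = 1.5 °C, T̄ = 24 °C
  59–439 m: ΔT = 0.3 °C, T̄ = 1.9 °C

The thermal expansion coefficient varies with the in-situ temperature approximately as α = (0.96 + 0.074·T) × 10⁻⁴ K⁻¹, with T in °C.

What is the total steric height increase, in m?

Δh = 0.0368 m

Layer 1: α = (0.96 + 0.074×24)×10⁻⁴ = 2.736×10⁻⁴ K⁻¹
Layer 2: α = (0.96 + 0.074×1.9)×10⁻⁴ = 1.1006×10⁻⁴ K⁻¹
2.736×10⁻⁴ × 59 × 1.5 = 0.0242136 m
Layer 2: 1.1006×10⁻⁴ × 380 × 0.3 = 0.01254684 m
Δh = 0.0242136 + 0.01254684 = 0.03676044 m ≈ 0.0368 m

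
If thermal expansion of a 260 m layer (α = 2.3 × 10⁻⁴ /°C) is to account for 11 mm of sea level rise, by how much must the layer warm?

ΔT = Δh/(αH) = 0.011 / (2.3×10⁻⁴ × 260) ≈ 0.1839 K

ΔT ≈ 0.184 K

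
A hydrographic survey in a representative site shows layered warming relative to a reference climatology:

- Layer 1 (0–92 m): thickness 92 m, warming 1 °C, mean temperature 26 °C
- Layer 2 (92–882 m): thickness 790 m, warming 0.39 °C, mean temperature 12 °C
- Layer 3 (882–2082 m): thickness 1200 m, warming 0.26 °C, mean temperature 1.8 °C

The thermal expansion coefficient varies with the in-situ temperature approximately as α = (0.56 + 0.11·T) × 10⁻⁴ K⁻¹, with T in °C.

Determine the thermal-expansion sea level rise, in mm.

Δh ≈ 113 mm

Layer 1: α = (0.56 + 0.11×26)×10⁻⁴ = 3.42×10⁻⁴ K⁻¹
Layer 2: α = (0.56 + 0.11×12)×10⁻⁴ = 1.88×10⁻⁴ K⁻¹
Layer 3: α = (0.56 + 0.11×1.8)×10⁻⁴ = 0.758×10⁻⁴ K⁻¹
92 × 3.42×10⁻⁴ × 1 = 0.031464 m
92–882 m: 0.39 × 790 × 1.88×10⁻⁴ = 0.0579228 m
Layer 3: 1200 × 0.758×10⁻⁴ × 0.26 = 0.0236496 m
Δh = 0.031464 + 0.0579228 + 0.0236496 = 0.1130364 m ≈ 113 mm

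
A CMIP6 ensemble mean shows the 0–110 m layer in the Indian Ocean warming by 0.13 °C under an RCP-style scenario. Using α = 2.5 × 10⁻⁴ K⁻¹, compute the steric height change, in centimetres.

Δh ≈ 0.358 cm

Δh = αΔT·H = 2.5×10⁻⁴ × 0.13 × 110 = 0.003575 m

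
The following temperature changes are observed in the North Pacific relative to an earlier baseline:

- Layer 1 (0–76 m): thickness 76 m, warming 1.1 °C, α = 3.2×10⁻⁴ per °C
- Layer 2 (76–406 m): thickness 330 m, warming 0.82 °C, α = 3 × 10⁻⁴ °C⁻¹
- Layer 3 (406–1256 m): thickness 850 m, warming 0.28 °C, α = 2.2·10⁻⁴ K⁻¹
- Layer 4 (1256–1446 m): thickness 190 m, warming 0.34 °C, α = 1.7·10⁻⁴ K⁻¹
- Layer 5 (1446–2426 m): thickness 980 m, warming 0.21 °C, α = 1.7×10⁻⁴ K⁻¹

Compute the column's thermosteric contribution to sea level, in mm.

3.2×10⁻⁴ × 76 × 1.1 = 0.026752 m
0.82 × 330 × 3×10⁻⁴ = 0.08118 m
0.28 × 2.2×10⁻⁴ × 850 = 0.05236 m
1256–1446 m: 190 × 0.34 × 1.7×10⁻⁴ = 0.010982 m
Layer 5: 980 × 1.7×10⁻⁴ × 0.21 = 0.034986 m
Δh = 0.026752 + 0.08118 + 0.05236 + 0.010982 + 0.034986 = 0.20626 m

Δh = 210 mm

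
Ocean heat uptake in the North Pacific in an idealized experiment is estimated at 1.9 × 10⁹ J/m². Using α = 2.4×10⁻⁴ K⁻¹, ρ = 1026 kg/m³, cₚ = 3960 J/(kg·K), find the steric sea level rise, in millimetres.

Δh = αQ/(ρcₚ) = 2.4×10⁻⁴ × 1.9×10⁹ / (1026 × 3960) ≈ 0.11223 m

112 mm of thermosteric rise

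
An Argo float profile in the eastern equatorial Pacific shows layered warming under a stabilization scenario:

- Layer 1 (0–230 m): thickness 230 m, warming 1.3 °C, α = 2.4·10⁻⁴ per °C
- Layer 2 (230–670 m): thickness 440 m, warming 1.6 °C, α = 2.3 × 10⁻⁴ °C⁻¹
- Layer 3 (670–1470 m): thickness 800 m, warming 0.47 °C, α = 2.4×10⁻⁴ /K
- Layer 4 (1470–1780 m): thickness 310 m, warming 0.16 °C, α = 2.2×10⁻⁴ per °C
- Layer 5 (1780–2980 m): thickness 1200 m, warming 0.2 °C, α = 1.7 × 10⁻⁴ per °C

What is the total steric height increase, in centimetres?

38 cm of thermosteric rise

1.3 × 230 × 2.4×10⁻⁴ = 0.07176 m
440 × 2.3×10⁻⁴ × 1.6 = 0.16192 m
2.4×10⁻⁴ × 800 × 0.47 = 0.09024 m
Layer 4: 310 × 0.16 × 2.2×10⁻⁴ = 0.010912 m
1200 × 1.7×10⁻⁴ × 0.2 = 0.04080 m
Δh = 0.07176 + 0.16192 + 0.09024 + 0.010912 + 0.04080 = 0.375632 m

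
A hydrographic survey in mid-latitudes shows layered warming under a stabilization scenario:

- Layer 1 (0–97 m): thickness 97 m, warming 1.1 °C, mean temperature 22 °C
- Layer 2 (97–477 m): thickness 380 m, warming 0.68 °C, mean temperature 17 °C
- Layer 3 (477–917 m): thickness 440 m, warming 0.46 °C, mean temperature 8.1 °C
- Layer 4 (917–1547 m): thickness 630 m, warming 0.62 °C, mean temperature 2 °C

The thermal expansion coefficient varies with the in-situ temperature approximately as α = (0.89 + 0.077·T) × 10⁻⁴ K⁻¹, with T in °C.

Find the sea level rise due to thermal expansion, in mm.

Δh ≈ 160 mm

Layer 1: α = (0.89 + 0.077×22)×10⁻⁴ = 2.584×10⁻⁴ K⁻¹
Layer 2: α = (0.89 + 0.077×17)×10⁻⁴ = 2.199×10⁻⁴ K⁻¹
Layer 3: α = (0.89 + 0.077×8.1)×10⁻⁴ = 1.5137×10⁻⁴ K⁻¹
Layer 4: α = (0.89 + 0.077×2)×10⁻⁴ = 1.044×10⁻⁴ K⁻¹
Layer 1: 97 × 2.584×10⁻⁴ × 1.1 = 0.02757128 m
97–477 m: 2.199×10⁻⁴ × 0.68 × 380 = 0.05682216 m
477–917 m: 0.46 × 440 × 1.5137×10⁻⁴ = 0.030637288 m
Layer 4: 1.044×10⁻⁴ × 630 × 0.62 = 0.04077864 m
Δh = 0.02757128 + 0.05682216 + 0.030637288 + 0.04077864 = 0.155809368 m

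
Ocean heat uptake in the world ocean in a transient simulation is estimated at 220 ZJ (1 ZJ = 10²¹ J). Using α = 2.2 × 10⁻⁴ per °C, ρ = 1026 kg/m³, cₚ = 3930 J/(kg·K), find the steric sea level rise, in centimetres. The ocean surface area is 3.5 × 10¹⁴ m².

Δh ≈ 3.43 cm

Per unit area: Q = 220×10²¹ / (3.5×10¹⁴) ≈ 6.286×10⁸ J/m²
Δh = αQ/(ρcₚ) = 2.2×10⁻⁴ × 6.286×10⁸ / (1026 × 3930) ≈ 0.034297 m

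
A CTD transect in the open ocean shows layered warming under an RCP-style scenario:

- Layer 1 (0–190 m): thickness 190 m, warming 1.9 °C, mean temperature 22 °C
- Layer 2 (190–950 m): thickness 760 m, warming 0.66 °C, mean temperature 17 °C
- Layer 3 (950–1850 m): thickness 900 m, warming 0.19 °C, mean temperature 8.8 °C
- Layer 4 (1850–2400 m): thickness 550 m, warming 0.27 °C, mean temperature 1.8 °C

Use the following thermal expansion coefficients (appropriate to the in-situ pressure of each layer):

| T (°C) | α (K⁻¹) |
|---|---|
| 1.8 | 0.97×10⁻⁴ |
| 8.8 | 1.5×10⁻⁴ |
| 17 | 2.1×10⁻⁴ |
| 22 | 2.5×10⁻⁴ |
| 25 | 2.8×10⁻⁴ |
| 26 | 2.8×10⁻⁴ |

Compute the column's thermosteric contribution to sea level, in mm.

Δh ≈ 240 mm

Layer 1 at 22 °C → α = 2.5×10⁻⁴ K⁻¹
Layer 2 at 17 °C → α = 2.1×10⁻⁴ K⁻¹
Layer 3 at 8.8 °C → α = 1.5×10⁻⁴ K⁻¹
Layer 4 at 1.8 °C → α = 0.97×10⁻⁴ K⁻¹
0–190 m: 190 × 1.9 × 2.5×10⁻⁴ = 0.09025 m
190–950 m: 0.66 × 760 × 2.1×10⁻⁴ = 0.105336 m
1.5×10⁻⁴ × 900 × 0.19 = 0.02565 m
0.27 × 550 × 0.97×10⁻⁴ = 0.0144045 m
Δh = 0.09025 + 0.105336 + 0.02565 + 0.0144045 = 0.2356405 m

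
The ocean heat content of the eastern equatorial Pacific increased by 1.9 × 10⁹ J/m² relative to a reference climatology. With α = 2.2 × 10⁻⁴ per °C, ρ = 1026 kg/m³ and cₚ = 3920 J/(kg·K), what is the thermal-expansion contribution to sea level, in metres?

about 0.104 m

Δh = αQ/(ρcₚ) = 2.2×10⁻⁴ × 1.9×10⁹ / (1026 × 3920) ≈ 0.10393 m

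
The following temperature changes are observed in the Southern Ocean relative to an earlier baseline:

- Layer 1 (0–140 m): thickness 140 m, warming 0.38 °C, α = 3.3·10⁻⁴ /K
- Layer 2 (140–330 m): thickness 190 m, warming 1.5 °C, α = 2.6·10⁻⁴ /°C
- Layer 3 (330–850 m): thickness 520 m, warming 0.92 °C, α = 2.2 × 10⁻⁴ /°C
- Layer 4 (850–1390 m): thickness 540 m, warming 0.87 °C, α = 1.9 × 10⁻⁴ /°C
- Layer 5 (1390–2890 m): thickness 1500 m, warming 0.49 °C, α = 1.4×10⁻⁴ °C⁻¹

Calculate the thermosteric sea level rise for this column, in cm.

Δh = 38.9 cm

0–140 m: 0.38 × 3.3×10⁻⁴ × 140 = 0.017556 m
Layer 2: 190 × 1.5 × 2.6×10⁻⁴ = 0.07410 m
0.92 × 2.2×10⁻⁴ × 520 = 0.105248 m
0.87 × 540 × 1.9×10⁻⁴ = 0.089262 m
1390–2890 m: 1500 × 1.4×10⁻⁴ × 0.49 = 0.10290 m
Δh = 0.017556 + 0.07410 + 0.105248 + 0.089262 + 0.10290 = 0.389066 m ≈ 38.9 cm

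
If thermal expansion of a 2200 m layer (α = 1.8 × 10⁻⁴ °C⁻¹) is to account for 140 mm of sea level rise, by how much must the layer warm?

ΔT = Δh/(αH) = 0.14 / (1.8×10⁻⁴ × 2200) ≈ 0.3535 K

ΔT ≈ 0.354 K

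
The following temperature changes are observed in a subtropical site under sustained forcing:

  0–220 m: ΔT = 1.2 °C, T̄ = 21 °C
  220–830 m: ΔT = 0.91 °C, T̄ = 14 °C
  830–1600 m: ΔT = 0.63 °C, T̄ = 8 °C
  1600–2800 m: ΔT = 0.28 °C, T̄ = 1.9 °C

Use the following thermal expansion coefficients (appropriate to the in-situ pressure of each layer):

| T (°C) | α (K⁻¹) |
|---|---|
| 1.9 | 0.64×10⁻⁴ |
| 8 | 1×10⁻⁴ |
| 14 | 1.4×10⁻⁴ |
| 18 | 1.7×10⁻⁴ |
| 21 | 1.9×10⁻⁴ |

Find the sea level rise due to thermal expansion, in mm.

Layer 1 at 21 °C → α = 1.9×10⁻⁴ K⁻¹
Layer 2 at 14 °C → α = 1.4×10⁻⁴ K⁻¹
Layer 3 at 8 °C → α = 1×10⁻⁴ K⁻¹
Layer 4 at 1.9 °C → α = 0.64×10⁻⁴ K⁻¹
1.9×10⁻⁴ × 220 × 1.2 = 0.05016 m
Layer 2: 1.4×10⁻⁴ × 0.91 × 610 = 0.077714 m
830–1600 m: 1×10⁻⁴ × 0.63 × 770 = 0.04851 m
1200 × 0.28 × 0.64×10⁻⁴ = 0.021504 m
Δh = 0.05016 + 0.077714 + 0.04851 + 0.021504 = 0.197888 m ≈ 198 mm

198 mm of thermosteric rise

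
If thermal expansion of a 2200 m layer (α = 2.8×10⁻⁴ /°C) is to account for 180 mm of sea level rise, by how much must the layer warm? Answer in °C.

0.29 °C

ΔT = Δh/(αH) = 0.18 / (2.8×10⁻⁴ × 2200) ≈ 0.2922 °C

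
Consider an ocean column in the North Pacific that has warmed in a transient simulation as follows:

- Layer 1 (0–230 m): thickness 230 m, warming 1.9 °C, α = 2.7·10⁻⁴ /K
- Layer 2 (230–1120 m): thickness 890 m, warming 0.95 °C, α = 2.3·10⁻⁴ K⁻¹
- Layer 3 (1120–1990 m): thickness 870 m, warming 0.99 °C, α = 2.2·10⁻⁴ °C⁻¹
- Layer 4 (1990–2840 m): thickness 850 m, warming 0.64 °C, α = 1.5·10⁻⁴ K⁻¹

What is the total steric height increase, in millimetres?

230 × 2.7×10⁻⁴ × 1.9 = 0.11799 m
Layer 2: 0.95 × 2.3×10⁻⁴ × 890 = 0.194465 m
2.2×10⁻⁴ × 0.99 × 870 = 0.189486 m
Layer 4: 0.64 × 1.5×10⁻⁴ × 850 = 0.08160 m
Δh = 0.11799 + 0.194465 + 0.189486 + 0.08160 = 0.583541 m ≈ 584 mm

Δh = 584 mm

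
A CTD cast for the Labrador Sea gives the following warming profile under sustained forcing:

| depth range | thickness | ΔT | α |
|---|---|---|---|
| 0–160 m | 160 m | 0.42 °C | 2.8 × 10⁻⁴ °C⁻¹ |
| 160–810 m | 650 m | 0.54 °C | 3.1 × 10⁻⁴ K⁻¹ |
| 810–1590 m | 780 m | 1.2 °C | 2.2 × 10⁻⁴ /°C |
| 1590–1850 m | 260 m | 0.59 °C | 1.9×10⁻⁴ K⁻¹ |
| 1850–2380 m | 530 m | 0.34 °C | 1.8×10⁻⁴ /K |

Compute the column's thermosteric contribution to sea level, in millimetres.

Layer 1: 0.42 × 160 × 2.8×10⁻⁴ = 0.018816 m
Layer 2: 650 × 0.54 × 3.1×10⁻⁴ = 0.10881 m
1.2 × 780 × 2.2×10⁻⁴ = 0.20592 m
Layer 4: 260 × 0.59 × 1.9×10⁻⁴ = 0.029146 m
Layer 5: 0.34 × 530 × 1.8×10⁻⁴ = 0.032436 m
Δh = 0.018816 + 0.10881 + 0.20592 + 0.029146 + 0.032436 = 0.395128 m ≈ 395 mm

Δh ≈ 395 mm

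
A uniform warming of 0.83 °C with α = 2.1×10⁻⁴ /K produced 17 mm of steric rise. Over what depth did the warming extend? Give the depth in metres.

H ≈ 97.5 m

H = Δh/(αΔT) = 0.017 / (2.1×10⁻⁴ × 0.83) ≈ 97.53 m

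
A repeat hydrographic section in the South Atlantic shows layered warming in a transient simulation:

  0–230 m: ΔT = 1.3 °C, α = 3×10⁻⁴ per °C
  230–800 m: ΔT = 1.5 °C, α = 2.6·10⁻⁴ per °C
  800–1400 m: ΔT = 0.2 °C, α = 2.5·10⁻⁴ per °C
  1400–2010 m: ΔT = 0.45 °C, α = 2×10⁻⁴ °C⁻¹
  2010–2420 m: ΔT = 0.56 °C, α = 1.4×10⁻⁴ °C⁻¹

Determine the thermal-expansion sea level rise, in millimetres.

429 mm

0–230 m: 1.3 × 3×10⁻⁴ × 230 = 0.08970 m
230–800 m: 1.5 × 2.6×10⁻⁴ × 570 = 0.22230 m
Layer 3: 600 × 2.5×10⁻⁴ × 0.2 = 0.03000 m
1400–2010 m: 0.45 × 2×10⁻⁴ × 610 = 0.05490 m
2010–2420 m: 410 × 1.4×10⁻⁴ × 0.56 = 0.032144 m
Δh = 0.08970 + 0.22230 + 0.03000 + 0.05490 + 0.032144 = 0.429044 m ≈ 429 mm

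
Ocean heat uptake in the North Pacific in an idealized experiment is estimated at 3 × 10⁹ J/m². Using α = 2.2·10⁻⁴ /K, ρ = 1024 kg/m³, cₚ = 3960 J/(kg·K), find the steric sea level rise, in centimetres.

Δh = αQ/(ρcₚ) = 2.2×10⁻⁴ × 3×10⁹ / (1024 × 3960) ≈ 0.16276 m

Δh = 16 cm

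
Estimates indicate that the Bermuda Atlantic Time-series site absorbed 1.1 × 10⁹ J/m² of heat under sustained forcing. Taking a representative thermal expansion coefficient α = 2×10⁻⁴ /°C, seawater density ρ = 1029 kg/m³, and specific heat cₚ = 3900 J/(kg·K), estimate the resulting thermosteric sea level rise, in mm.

Δh = αQ/(ρcₚ) = 2×10⁻⁴ × 1.1×10⁹ / (1029 × 3900) ≈ 0.05482 m

Δh ≈ 55 mm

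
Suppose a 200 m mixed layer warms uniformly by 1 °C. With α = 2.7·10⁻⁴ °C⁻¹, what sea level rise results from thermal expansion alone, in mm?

about 54.0 mm

Δh = αΔT·H = 2.7×10⁻⁴ × 1 × 200 = 0.05400 m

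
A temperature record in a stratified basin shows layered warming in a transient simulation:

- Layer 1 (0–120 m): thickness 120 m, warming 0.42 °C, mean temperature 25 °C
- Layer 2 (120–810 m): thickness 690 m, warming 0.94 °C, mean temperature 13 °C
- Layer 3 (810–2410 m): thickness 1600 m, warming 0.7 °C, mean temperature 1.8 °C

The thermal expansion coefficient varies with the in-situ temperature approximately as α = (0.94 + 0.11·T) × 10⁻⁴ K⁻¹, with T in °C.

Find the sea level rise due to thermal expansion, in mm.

Δh ≈ 300 mm

Layer 1: α = (0.94 + 0.11×25)×10⁻⁴ = 3.69×10⁻⁴ K⁻¹
Layer 2: α = (0.94 + 0.11×13)×10⁻⁴ = 2.37×10⁻⁴ K⁻¹
Layer 3: α = (0.94 + 0.11×1.8)×10⁻⁴ = 1.138×10⁻⁴ K⁻¹
0.42 × 120 × 3.69×10⁻⁴ = 0.0185976 m
120–810 m: 0.94 × 690 × 2.37×10⁻⁴ = 0.1537182 m
810–2410 m: 1600 × 0.7 × 1.138×10⁻⁴ = 0.127456 m
Δh = 0.0185976 + 0.1537182 + 0.127456 = 0.2997718 m ≈ 300 mm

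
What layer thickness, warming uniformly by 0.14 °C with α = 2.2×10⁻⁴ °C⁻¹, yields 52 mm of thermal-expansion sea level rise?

H = Δh/(αΔT) = 0.052 / (2.2×10⁻⁴ × 0.14) ≈ 1688 m

about 1690 m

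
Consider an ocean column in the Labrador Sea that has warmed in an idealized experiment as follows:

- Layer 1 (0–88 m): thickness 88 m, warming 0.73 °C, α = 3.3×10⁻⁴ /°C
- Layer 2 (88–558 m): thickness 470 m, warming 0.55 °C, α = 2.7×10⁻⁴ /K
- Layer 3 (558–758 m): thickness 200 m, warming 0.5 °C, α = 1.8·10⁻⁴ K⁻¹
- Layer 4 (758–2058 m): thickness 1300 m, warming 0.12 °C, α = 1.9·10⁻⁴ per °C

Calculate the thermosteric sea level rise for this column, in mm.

about 139 mm

0–88 m: 0.73 × 88 × 3.3×10⁻⁴ = 0.0211992 m
88–558 m: 470 × 0.55 × 2.7×10⁻⁴ = 0.069795 m
Layer 3: 0.5 × 1.8×10⁻⁴ × 200 = 0.01800 m
1.9×10⁻⁴ × 1300 × 0.12 = 0.02964 m
Δh = 0.0211992 + 0.069795 + 0.01800 + 0.02964 = 0.1386342 m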